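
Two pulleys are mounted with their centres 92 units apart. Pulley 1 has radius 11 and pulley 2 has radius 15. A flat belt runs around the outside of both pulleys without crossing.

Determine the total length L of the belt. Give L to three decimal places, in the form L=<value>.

L=265.855

open belt: β = asin((r2−r1)/C) = asin(4/92) = 2.4919°
wrap1 = π − 2β = 175.0162°
wrap2 = π + 2β = 184.9838°
tangent length = C·cosβ = 91.9130
L = r1·wrap1 + r2·wrap2 + 2·C·cosβ = 11·3.0546 + 15·3.2286 + 2·91.9130 = 265.8553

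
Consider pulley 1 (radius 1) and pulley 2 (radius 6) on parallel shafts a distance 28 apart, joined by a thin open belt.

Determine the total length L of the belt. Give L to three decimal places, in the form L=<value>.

L=78.886

open belt: β = asin((r2−r1)/C) = asin(5/28) = 10.2866°
wrap1 = π − 2β = 159.4269°
wrap2 = π + 2β = 200.5731°
tangent length = C·cosβ = 27.5500
L = r1·wrap1 + r2·wrap2 + 2·C·cosβ = 1·2.7825 + 6·3.5007 + 2·27.5500 = 78.8864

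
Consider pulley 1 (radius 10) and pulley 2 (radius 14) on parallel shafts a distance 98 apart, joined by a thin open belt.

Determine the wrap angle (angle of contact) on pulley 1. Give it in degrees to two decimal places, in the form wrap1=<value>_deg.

open belt: β = asin((r2−r1)/C) = asin(4/98) = 2.3393°
wrap1 = π − 2β = 175.3215°
wrap2 = π + 2β = 184.6785°

wrap1=175.32_deg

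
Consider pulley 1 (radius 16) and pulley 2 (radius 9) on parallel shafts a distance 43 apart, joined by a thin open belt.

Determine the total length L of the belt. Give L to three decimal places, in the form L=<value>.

open belt: β = asin((r2−r1)/C) = asin(-7/43) = -9.3689°
wrap1 = π − 2β = 198.7378°
wrap2 = π + 2β = 161.2622°
tangent length = C·cosβ = 42.4264
L = r1·wrap1 + r2·wrap2 + 2·C·cosβ = 16·3.4686 + 9·2.8146 + 2·42.4264 = 165.6819

L=165.682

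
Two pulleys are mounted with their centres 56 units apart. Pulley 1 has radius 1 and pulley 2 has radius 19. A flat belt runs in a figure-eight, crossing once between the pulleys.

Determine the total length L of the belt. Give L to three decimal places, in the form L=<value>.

crossed belt: β = asin((r1+r2)/C) = asin(20/56) = 20.9248°
wrap1 = wrap2 = π + 2β = 221.8497°
tangent length = C·cosβ = 52.3068
L = (r1+r2)·wrap + 2·C·cosβ = 20·3.8720 + 2·52.3068 = 182.0537

L=182.054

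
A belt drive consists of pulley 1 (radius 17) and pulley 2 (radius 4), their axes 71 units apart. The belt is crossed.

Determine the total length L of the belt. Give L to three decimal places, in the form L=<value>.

crossed belt: β = asin((r1+r2)/C) = asin(21/71) = 17.2040°
wrap1 = wrap2 = π + 2β = 214.4080°
tangent length = C·cosβ = 67.8233
L = (r1+r2)·wrap + 2·C·cosβ = 21·3.7421 + 2·67.8233 = 214.2312

L=214.231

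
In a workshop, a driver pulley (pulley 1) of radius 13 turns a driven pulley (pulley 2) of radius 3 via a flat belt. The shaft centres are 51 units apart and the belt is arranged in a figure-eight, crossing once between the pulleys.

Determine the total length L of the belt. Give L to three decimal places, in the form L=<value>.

L=157.328

crossed belt: β = asin((r1+r2)/C) = asin(16/51) = 18.2839°
wrap1 = wrap2 = π + 2β = 216.5678°
tangent length = C·cosβ = 48.4252
L = (r1+r2)·wrap + 2·C·cosβ = 16·3.7798 + 2·48.4252 = 157.3275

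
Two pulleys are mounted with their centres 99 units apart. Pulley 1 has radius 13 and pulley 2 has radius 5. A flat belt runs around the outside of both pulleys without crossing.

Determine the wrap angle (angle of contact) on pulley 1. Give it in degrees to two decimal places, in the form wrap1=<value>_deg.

wrap1=189.27_deg

open belt: β = asin((r2−r1)/C) = asin(-8/99) = -4.6350°
wrap1 = π − 2β = 189.2700°
wrap2 = π + 2β = 170.7300°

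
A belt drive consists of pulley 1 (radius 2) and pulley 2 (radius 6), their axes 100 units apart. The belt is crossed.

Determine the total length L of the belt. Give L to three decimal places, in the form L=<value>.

crossed belt: β = asin((r1+r2)/C) = asin(8/100) = 4.5886°
wrap1 = wrap2 = π + 2β = 189.1771°
tangent length = C·cosβ = 99.6795
L = (r1+r2)·wrap + 2·C·cosβ = 8·3.3018 + 2·99.6795 = 225.7731

L=225.773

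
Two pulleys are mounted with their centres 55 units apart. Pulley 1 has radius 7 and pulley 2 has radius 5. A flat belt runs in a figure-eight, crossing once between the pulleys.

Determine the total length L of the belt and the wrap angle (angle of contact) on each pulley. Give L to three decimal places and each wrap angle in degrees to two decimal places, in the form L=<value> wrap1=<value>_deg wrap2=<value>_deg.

crossed belt: β = asin((r1+r2)/C) = asin(12/55) = 12.6023°
wrap1 = wrap2 = π + 2β = 205.2045°
tangent length = C·cosβ = 53.6749
L = (r1+r2)·wrap + 2·C·cosβ = 12·3.5815 + 2·53.6749 = 150.3278

L=150.328 wrap1=205.20_deg wrap2=205.20_deg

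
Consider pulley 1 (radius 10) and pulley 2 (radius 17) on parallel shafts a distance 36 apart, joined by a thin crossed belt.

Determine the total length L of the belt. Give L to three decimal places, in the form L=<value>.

crossed belt: β = asin((r1+r2)/C) = asin(27/36) = 48.5904°
wrap1 = wrap2 = π + 2β = 277.1808°
tangent length = C·cosβ = 23.8118
L = (r1+r2)·wrap + 2·C·cosβ = 27·4.8377 + 2·23.8118 = 178.2419

L=178.242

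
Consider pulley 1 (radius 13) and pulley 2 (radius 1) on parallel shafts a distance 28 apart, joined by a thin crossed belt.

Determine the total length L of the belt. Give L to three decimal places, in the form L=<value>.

crossed belt: β = asin((r1+r2)/C) = asin(14/28) = 30.0000°
wrap1 = wrap2 = π + 2β = 240.0000°
tangent length = C·cosβ = 24.2487
L = (r1+r2)·wrap + 2·C·cosβ = 14·4.1888 + 2·24.2487 = 107.1405

L=107.140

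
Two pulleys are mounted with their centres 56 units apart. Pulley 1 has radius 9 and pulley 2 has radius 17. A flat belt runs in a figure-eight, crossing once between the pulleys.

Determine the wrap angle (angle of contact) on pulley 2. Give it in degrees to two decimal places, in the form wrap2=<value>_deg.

crossed belt: β = asin((r1+r2)/C) = asin(26/56) = 27.6640°
wrap1 = wrap2 = π + 2β = 235.3280°

wrap2=235.33_deg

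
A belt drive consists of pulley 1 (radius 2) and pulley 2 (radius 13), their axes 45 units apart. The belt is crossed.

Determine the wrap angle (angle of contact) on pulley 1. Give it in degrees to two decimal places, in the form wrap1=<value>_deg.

wrap1=218.94_deg

crossed belt: β = asin((r1+r2)/C) = asin(15/45) = 19.4712°
wrap1 = wrap2 = π + 2β = 218.9424°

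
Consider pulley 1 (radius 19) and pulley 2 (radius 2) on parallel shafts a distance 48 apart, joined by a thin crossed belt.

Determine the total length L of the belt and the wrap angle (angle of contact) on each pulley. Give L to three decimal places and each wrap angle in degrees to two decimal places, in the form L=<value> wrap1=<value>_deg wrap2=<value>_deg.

crossed belt: β = asin((r1+r2)/C) = asin(21/48) = 25.9445°
wrap1 = wrap2 = π + 2β = 231.8890°
tangent length = C·cosβ = 43.1625
L = (r1+r2)·wrap + 2·C·cosβ = 21·4.0472 + 2·43.1625 = 171.3167

L=171.317 wrap1=231.89_deg wrap2=231.89_deg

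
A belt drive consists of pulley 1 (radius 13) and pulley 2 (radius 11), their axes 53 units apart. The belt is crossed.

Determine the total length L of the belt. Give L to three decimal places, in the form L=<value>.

crossed belt: β = asin((r1+r2)/C) = asin(24/53) = 26.9254°
wrap1 = wrap2 = π + 2β = 233.8508°
tangent length = C·cosβ = 47.2546
L = (r1+r2)·wrap + 2·C·cosβ = 24·4.0815 + 2·47.2546 = 192.4645

L=192.464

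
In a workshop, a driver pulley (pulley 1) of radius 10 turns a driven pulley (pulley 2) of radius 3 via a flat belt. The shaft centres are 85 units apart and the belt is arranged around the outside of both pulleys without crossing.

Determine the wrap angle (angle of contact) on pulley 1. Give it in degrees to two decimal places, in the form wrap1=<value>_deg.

wrap1=189.45_deg

open belt: β = asin((r2−r1)/C) = asin(-7/85) = -4.7238°
wrap1 = π − 2β = 189.4477°
wrap2 = π + 2β = 170.5523°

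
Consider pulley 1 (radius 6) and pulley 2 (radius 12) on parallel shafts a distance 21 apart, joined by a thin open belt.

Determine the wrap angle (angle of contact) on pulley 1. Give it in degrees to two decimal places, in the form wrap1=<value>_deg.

wrap1=146.80_deg

open belt: β = asin((r2−r1)/C) = asin(6/21) = 16.6015°
wrap1 = π − 2β = 146.7969°
wrap2 = π + 2β = 213.2031°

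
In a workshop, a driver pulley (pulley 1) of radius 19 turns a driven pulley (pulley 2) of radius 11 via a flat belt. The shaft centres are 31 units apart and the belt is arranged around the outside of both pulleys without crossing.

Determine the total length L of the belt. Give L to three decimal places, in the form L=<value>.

open belt: β = asin((r2−r1)/C) = asin(-8/31) = -14.9552°
wrap1 = π − 2β = 209.9105°
wrap2 = π + 2β = 150.0895°
tangent length = C·cosβ = 29.9500
L = r1·wrap1 + r2·wrap2 + 2·C·cosβ = 19·3.6636 + 11·2.6196 + 2·29.9500 = 158.3240

L=158.324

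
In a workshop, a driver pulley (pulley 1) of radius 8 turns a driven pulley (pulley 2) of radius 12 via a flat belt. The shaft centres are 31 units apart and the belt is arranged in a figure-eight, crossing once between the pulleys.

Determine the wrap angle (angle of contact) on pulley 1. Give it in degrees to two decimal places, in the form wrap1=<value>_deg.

crossed belt: β = asin((r1+r2)/C) = asin(20/31) = 40.1778°
wrap1 = wrap2 = π + 2β = 260.3555°

wrap1=260.36_deg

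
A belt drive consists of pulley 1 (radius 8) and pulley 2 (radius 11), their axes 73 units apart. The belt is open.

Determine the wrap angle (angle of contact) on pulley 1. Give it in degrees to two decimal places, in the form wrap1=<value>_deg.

open belt: β = asin((r2−r1)/C) = asin(3/73) = 2.3553°
wrap1 = π − 2β = 175.2894°
wrap2 = π + 2β = 184.7106°

wrap1=175.29_deg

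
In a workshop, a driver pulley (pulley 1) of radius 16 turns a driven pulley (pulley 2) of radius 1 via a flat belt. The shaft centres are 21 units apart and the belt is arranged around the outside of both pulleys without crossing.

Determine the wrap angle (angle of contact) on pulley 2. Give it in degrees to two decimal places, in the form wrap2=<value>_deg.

wrap2=88.83_deg

open belt: β = asin((r2−r1)/C) = asin(-15/21) = -45.5847°
wrap1 = π − 2β = 271.1694°
wrap2 = π + 2β = 88.8306°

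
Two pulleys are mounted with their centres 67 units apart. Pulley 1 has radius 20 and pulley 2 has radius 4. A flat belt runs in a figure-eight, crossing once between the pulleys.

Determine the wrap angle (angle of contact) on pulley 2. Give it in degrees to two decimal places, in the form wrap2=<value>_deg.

crossed belt: β = asin((r1+r2)/C) = asin(24/67) = 20.9902°
wrap1 = wrap2 = π + 2β = 221.9805°

wrap2=221.98_deg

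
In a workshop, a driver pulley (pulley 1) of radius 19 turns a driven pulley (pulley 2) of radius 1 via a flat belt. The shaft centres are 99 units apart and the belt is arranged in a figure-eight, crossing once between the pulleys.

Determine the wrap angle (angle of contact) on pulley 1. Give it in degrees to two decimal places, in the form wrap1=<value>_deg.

wrap1=203.31_deg

crossed belt: β = asin((r1+r2)/C) = asin(20/99) = 11.6551°
wrap1 = wrap2 = π + 2β = 203.3102°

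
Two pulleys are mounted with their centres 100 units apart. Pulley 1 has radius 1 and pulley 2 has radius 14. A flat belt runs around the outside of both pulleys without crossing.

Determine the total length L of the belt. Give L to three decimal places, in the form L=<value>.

L=248.816

open belt: β = asin((r2−r1)/C) = asin(13/100) = 7.4696°
wrap1 = π − 2β = 165.0608°
wrap2 = π + 2β = 194.9392°
tangent length = C·cosβ = 99.1514
L = r1·wrap1 + r2·wrap2 + 2·C·cosβ = 1·2.8809 + 14·3.4023 + 2·99.1514 = 248.8163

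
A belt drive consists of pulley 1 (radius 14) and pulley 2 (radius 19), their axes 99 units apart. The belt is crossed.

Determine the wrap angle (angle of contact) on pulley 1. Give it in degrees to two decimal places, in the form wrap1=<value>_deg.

crossed belt: β = asin((r1+r2)/C) = asin(33/99) = 19.4712°
wrap1 = wrap2 = π + 2β = 218.9424°

wrap1=218.94_deg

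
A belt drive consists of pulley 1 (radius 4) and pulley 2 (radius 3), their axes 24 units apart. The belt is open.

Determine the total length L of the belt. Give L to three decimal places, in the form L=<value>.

L=70.033

open belt: β = asin((r2−r1)/C) = asin(-1/24) = -2.3880°
wrap1 = π − 2β = 184.7760°
wrap2 = π + 2β = 175.2240°
tangent length = C·cosβ = 23.9792
L = r1·wrap1 + r2·wrap2 + 2·C·cosβ = 4·3.2250 + 3·3.0582 + 2·23.9792 = 70.0328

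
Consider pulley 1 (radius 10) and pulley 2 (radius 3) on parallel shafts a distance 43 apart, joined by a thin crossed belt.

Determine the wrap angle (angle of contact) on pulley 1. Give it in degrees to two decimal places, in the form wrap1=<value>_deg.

wrap1=215.19_deg

crossed belt: β = asin((r1+r2)/C) = asin(13/43) = 17.5973°
wrap1 = wrap2 = π + 2β = 215.1947°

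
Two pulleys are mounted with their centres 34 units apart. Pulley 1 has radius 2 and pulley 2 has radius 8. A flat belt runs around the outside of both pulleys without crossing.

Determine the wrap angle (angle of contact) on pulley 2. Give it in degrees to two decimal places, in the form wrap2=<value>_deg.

open belt: β = asin((r2−r1)/C) = asin(6/34) = 10.1642°
wrap1 = π − 2β = 159.6715°
wrap2 = π + 2β = 200.3285°

wrap2=200.33_deg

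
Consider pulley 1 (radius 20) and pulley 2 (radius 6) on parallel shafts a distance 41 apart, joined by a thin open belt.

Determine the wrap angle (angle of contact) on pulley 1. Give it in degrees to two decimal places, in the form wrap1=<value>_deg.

wrap1=219.93_deg

open belt: β = asin((r2−r1)/C) = asin(-14/41) = -19.9661°
wrap1 = π − 2β = 219.9321°
wrap2 = π + 2β = 140.0679°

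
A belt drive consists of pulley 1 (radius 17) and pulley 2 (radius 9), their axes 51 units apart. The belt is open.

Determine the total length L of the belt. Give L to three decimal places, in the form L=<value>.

open belt: β = asin((r2−r1)/C) = asin(-8/51) = -9.0248°
wrap1 = π − 2β = 198.0497°
wrap2 = π + 2β = 161.9503°
tangent length = C·cosβ = 50.3686
L = r1·wrap1 + r2·wrap2 + 2·C·cosβ = 17·3.4566 + 9·2.8266 + 2·50.3686 = 184.9389

L=184.939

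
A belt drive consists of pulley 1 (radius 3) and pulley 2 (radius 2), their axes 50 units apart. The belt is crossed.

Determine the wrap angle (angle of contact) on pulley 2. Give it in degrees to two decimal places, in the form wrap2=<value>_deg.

crossed belt: β = asin((r1+r2)/C) = asin(5/50) = 5.7392°
wrap1 = wrap2 = π + 2β = 191.4783°

wrap2=191.48_deg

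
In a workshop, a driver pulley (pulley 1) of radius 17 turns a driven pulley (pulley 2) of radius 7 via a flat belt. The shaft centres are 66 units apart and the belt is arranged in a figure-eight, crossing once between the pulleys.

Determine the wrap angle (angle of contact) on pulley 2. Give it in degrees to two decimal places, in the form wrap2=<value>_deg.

wrap2=222.65_deg

crossed belt: β = asin((r1+r2)/C) = asin(24/66) = 21.3237°
wrap1 = wrap2 = π + 2β = 222.6474°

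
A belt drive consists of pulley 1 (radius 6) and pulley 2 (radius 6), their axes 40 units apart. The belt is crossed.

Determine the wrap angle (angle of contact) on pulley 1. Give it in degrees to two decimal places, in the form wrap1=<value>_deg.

wrap1=214.92_deg

crossed belt: β = asin((r1+r2)/C) = asin(12/40) = 17.4576°
wrap1 = wrap2 = π + 2β = 214.9152°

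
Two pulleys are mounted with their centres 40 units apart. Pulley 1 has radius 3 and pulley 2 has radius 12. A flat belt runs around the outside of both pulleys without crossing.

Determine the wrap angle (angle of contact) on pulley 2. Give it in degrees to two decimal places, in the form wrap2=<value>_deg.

open belt: β = asin((r2−r1)/C) = asin(9/40) = 13.0029°
wrap1 = π − 2β = 153.9942°
wrap2 = π + 2β = 206.0058°

wrap2=206.01_deg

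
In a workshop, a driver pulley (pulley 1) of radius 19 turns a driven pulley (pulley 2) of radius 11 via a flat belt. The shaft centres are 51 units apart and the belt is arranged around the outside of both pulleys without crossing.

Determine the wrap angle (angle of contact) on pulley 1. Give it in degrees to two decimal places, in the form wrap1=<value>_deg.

wrap1=198.05_deg

open belt: β = asin((r2−r1)/C) = asin(-8/51) = -9.0248°
wrap1 = π − 2β = 198.0497°
wrap2 = π + 2β = 161.9503°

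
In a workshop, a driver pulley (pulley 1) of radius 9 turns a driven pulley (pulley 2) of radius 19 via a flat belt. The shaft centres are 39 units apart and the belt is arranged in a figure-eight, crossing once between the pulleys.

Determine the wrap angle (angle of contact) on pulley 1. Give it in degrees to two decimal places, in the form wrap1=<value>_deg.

crossed belt: β = asin((r1+r2)/C) = asin(28/39) = 45.8854°
wrap1 = wrap2 = π + 2β = 271.7708°

wrap1=271.77_deg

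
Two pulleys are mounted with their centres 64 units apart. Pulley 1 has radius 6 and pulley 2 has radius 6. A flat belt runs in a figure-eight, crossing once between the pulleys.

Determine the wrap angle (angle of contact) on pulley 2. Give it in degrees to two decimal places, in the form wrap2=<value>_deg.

crossed belt: β = asin((r1+r2)/C) = asin(12/64) = 10.8069°
wrap1 = wrap2 = π + 2β = 201.6138°

wrap2=201.61_deg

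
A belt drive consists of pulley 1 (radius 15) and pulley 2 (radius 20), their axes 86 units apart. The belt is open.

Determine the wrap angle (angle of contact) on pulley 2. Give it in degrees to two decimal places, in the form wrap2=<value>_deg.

open belt: β = asin((r2−r1)/C) = asin(5/86) = 3.3330°
wrap1 = π − 2β = 173.3339°
wrap2 = π + 2β = 186.6661°

wrap2=186.67_deg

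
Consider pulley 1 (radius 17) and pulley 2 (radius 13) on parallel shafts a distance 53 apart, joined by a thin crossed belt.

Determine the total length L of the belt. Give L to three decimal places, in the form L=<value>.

crossed belt: β = asin((r1+r2)/C) = asin(30/53) = 34.4744°
wrap1 = wrap2 = π + 2β = 248.9488°
tangent length = C·cosβ = 43.6921
L = (r1+r2)·wrap + 2·C·cosβ = 30·4.3450 + 2·43.6921 = 217.7335

L=217.733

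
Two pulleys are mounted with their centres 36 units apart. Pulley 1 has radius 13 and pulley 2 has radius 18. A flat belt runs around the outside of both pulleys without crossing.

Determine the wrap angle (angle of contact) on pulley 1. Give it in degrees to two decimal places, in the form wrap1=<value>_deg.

wrap1=164.03_deg

open belt: β = asin((r2−r1)/C) = asin(5/36) = 7.9836°
wrap1 = π − 2β = 164.0329°
wrap2 = π + 2β = 195.9671°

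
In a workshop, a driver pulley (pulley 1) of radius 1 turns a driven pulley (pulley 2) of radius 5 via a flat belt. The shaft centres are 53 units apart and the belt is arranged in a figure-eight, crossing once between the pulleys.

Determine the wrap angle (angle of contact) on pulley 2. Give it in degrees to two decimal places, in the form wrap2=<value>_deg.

crossed belt: β = asin((r1+r2)/C) = asin(6/53) = 6.5002°
wrap1 = wrap2 = π + 2β = 193.0005°

wrap2=193.00_deg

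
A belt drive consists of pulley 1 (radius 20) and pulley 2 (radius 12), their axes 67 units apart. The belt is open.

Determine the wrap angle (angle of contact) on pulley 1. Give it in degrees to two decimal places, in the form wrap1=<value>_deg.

open belt: β = asin((r2−r1)/C) = asin(-8/67) = -6.8576°
wrap1 = π − 2β = 193.7153°
wrap2 = π + 2β = 166.2847°

wrap1=193.72_deg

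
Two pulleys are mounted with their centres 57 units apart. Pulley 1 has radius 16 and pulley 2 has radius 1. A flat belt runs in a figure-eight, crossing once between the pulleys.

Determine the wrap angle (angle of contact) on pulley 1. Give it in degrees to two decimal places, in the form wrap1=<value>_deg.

wrap1=214.70_deg

crossed belt: β = asin((r1+r2)/C) = asin(17/57) = 17.3523°
wrap1 = wrap2 = π + 2β = 214.7045°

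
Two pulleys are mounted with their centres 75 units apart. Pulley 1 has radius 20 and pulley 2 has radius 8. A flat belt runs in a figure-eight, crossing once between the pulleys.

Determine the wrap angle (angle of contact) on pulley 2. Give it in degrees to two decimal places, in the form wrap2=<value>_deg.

crossed belt: β = asin((r1+r2)/C) = asin(28/75) = 21.9213°
wrap1 = wrap2 = π + 2β = 223.8427°

wrap2=223.84_deg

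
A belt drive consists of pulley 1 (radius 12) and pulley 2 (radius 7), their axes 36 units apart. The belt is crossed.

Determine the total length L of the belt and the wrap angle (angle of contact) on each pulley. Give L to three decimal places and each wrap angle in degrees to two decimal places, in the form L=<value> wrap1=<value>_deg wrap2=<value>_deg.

crossed belt: β = asin((r1+r2)/C) = asin(19/36) = 31.8554°
wrap1 = wrap2 = π + 2β = 243.7109°
tangent length = C·cosβ = 30.5778
L = (r1+r2)·wrap + 2·C·cosβ = 19·4.2536 + 2·30.5778 = 141.9731

L=141.973 wrap1=243.71_deg wrap2=243.71_deg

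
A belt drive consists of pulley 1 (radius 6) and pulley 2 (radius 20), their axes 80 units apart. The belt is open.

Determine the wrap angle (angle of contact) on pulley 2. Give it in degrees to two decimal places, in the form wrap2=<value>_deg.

wrap2=200.16_deg

open belt: β = asin((r2−r1)/C) = asin(14/80) = 10.0787°
wrap1 = π − 2β = 159.8427°
wrap2 = π + 2β = 200.1573°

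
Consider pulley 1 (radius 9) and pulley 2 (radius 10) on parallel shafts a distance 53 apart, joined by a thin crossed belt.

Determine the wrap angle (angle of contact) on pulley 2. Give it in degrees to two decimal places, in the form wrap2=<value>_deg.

crossed belt: β = asin((r1+r2)/C) = asin(19/53) = 21.0075°
wrap1 = wrap2 = π + 2β = 222.0151°

wrap2=222.02_deg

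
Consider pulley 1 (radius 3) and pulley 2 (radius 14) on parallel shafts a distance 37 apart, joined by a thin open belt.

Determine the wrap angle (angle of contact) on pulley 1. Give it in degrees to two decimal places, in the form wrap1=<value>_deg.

wrap1=145.41_deg

open belt: β = asin((r2−r1)/C) = asin(11/37) = 17.2953°
wrap1 = π − 2β = 145.4093°
wrap2 = π + 2β = 214.5907°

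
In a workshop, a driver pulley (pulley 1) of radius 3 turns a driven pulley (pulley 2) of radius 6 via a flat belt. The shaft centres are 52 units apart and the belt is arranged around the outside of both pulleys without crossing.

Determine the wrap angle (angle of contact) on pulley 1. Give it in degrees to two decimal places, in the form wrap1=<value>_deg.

wrap1=173.39_deg

open belt: β = asin((r2−r1)/C) = asin(3/52) = 3.3074°
wrap1 = π − 2β = 173.3853°
wrap2 = π + 2β = 186.6147°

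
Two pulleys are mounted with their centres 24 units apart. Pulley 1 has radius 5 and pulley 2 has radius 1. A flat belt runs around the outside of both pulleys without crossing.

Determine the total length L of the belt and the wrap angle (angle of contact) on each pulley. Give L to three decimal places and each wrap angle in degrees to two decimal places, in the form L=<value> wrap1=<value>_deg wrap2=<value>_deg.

L=67.518 wrap1=199.19_deg wrap2=160.81_deg

open belt: β = asin((r2−r1)/C) = asin(-4/24) = -9.5941°
wrap1 = π − 2β = 199.1881°
wrap2 = π + 2β = 160.8119°
tangent length = C·cosβ = 23.6643
L = r1·wrap1 + r2·wrap2 + 2·C·cosβ = 5·3.4765 + 1·2.8067 + 2·23.6643 = 67.5178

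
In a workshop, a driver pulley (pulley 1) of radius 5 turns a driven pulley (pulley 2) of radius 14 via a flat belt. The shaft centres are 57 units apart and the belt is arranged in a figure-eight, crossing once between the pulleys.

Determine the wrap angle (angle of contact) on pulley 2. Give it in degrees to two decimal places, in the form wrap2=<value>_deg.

crossed belt: β = asin((r1+r2)/C) = asin(19/57) = 19.4712°
wrap1 = wrap2 = π + 2β = 218.9424°

wrap2=218.94_deg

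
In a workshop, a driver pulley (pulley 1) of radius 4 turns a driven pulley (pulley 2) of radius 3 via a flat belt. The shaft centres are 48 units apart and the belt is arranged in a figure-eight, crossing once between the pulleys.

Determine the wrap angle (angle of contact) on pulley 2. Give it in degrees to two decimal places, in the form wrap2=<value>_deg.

crossed belt: β = asin((r1+r2)/C) = asin(7/48) = 8.3855°
wrap1 = wrap2 = π + 2β = 196.7711°

wrap2=196.77_deg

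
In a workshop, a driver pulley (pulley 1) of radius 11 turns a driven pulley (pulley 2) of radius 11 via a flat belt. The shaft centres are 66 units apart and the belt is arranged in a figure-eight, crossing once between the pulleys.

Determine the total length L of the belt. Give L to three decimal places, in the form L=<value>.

L=208.519

crossed belt: β = asin((r1+r2)/C) = asin(22/66) = 19.4712°
wrap1 = wrap2 = π + 2β = 218.9424°
tangent length = C·cosβ = 62.2254
L = (r1+r2)·wrap + 2·C·cosβ = 22·3.8213 + 2·62.2254 = 208.5187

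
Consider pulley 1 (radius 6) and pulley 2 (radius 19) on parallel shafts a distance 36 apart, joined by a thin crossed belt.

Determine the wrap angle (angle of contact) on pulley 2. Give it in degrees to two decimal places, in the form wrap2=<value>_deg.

crossed belt: β = asin((r1+r2)/C) = asin(25/36) = 43.9830°
wrap1 = wrap2 = π + 2β = 267.9659°

wrap2=267.97_deg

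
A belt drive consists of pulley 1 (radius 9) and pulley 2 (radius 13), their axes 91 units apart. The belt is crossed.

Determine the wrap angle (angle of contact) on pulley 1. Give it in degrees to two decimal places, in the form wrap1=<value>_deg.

crossed belt: β = asin((r1+r2)/C) = asin(22/91) = 13.9903°
wrap1 = wrap2 = π + 2β = 207.9807°

wrap1=207.98_deg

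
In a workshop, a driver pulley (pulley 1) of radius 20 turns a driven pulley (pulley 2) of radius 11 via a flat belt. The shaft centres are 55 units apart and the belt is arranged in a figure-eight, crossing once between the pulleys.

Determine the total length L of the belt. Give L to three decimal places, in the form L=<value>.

L=225.376

crossed belt: β = asin((r1+r2)/C) = asin(31/55) = 34.3077°
wrap1 = wrap2 = π + 2β = 248.6153°
tangent length = C·cosβ = 45.4313
L = (r1+r2)·wrap + 2·C·cosβ = 31·4.3392 + 2·45.4313 = 225.3764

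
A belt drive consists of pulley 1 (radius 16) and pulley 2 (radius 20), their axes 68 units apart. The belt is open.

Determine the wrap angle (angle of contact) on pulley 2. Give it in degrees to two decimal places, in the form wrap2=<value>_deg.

wrap2=186.74_deg

open belt: β = asin((r2−r1)/C) = asin(4/68) = 3.3723°
wrap1 = π − 2β = 173.2554°
wrap2 = π + 2β = 186.7446°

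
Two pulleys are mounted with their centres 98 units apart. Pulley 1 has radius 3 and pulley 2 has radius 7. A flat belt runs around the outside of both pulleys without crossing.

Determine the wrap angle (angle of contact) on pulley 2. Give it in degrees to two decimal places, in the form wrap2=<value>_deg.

wrap2=184.68_deg

open belt: β = asin((r2−r1)/C) = asin(4/98) = 2.3393°
wrap1 = π − 2β = 175.3215°
wrap2 = π + 2β = 184.6785°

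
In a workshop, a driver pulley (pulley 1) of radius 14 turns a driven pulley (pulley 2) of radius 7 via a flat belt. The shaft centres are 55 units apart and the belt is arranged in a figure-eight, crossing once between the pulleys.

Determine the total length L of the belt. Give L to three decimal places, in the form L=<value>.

crossed belt: β = asin((r1+r2)/C) = asin(21/55) = 22.4464°
wrap1 = wrap2 = π + 2β = 224.8927°
tangent length = C·cosβ = 50.8331
L = (r1+r2)·wrap + 2·C·cosβ = 21·3.9251 + 2·50.8331 = 184.0936

L=184.094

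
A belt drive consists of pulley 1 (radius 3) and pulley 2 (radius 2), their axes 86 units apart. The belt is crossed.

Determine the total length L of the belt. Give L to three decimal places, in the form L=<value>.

L=187.999

crossed belt: β = asin((r1+r2)/C) = asin(5/86) = 3.3330°
wrap1 = wrap2 = π + 2β = 186.6661°
tangent length = C·cosβ = 85.8545
L = (r1+r2)·wrap + 2·C·cosβ = 5·3.2579 + 2·85.8545 = 187.9987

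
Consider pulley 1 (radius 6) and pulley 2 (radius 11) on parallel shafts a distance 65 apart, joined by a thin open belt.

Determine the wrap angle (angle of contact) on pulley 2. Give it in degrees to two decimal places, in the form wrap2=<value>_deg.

open belt: β = asin((r2−r1)/C) = asin(5/65) = 4.4117°
wrap1 = π − 2β = 171.1765°
wrap2 = π + 2β = 188.8235°

wrap2=188.82_deg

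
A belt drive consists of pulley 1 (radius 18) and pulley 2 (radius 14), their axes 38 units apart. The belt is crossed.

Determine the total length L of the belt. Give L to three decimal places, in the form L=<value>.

crossed belt: β = asin((r1+r2)/C) = asin(32/38) = 57.3631°
wrap1 = wrap2 = π + 2β = 294.7262°
tangent length = C·cosβ = 20.4939
L = (r1+r2)·wrap + 2·C·cosβ = 32·5.1439 + 2·20.4939 = 205.5940

L=205.594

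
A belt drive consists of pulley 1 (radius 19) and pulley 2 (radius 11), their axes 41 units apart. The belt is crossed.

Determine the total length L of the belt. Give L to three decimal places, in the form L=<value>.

L=199.390

crossed belt: β = asin((r1+r2)/C) = asin(30/41) = 47.0297°
wrap1 = wrap2 = π + 2β = 274.0594°
tangent length = C·cosβ = 27.9464
L = (r1+r2)·wrap + 2·C·cosβ = 30·4.7832 + 2·27.9464 = 199.3899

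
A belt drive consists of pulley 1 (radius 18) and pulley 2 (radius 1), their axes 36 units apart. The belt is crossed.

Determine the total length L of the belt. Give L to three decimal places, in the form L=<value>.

L=141.973

crossed belt: β = asin((r1+r2)/C) = asin(19/36) = 31.8554°
wrap1 = wrap2 = π + 2β = 243.7109°
tangent length = C·cosβ = 30.5778
L = (r1+r2)·wrap + 2·C·cosβ = 19·4.2536 + 2·30.5778 = 141.9731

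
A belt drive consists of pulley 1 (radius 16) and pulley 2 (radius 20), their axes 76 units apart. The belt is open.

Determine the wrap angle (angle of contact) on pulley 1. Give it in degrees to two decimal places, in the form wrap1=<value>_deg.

open belt: β = asin((r2−r1)/C) = asin(4/76) = 3.0170°
wrap1 = π − 2β = 173.9661°
wrap2 = π + 2β = 186.0339°

wrap1=173.97_deg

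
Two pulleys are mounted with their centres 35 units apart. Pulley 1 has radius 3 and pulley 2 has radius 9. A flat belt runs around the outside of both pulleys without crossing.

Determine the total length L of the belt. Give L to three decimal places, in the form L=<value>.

L=108.730

open belt: β = asin((r2−r1)/C) = asin(6/35) = 9.8709°
wrap1 = π − 2β = 160.2582°
wrap2 = π + 2β = 199.7418°
tangent length = C·cosβ = 34.4819
L = r1·wrap1 + r2·wrap2 + 2·C·cosβ = 3·2.7970 + 9·3.4862 + 2·34.4819 = 108.7302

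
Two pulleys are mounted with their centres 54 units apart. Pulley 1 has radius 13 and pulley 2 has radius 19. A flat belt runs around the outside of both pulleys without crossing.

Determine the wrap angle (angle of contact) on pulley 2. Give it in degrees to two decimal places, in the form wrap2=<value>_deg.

open belt: β = asin((r2−r1)/C) = asin(6/54) = 6.3794°
wrap1 = π − 2β = 167.2413°
wrap2 = π + 2β = 192.7587°

wrap2=192.76_deg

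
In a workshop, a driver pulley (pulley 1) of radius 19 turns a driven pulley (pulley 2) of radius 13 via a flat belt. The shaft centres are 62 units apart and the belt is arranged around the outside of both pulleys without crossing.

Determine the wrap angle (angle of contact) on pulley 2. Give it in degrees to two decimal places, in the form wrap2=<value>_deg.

wrap2=168.89_deg

open belt: β = asin((r2−r1)/C) = asin(-6/62) = -5.5534°
wrap1 = π − 2β = 191.1069°
wrap2 = π + 2β = 168.8931°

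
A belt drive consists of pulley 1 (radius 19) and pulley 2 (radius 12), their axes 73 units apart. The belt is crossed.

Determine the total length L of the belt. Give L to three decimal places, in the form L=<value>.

L=256.763

crossed belt: β = asin((r1+r2)/C) = asin(31/73) = 25.1290°
wrap1 = wrap2 = π + 2β = 230.2580°
tangent length = C·cosβ = 66.0908
L = (r1+r2)·wrap + 2·C·cosβ = 31·4.0188 + 2·66.0908 = 256.7632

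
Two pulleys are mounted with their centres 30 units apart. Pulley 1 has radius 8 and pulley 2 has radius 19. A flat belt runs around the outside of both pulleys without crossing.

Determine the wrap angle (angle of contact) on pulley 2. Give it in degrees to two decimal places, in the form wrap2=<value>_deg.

open belt: β = asin((r2−r1)/C) = asin(11/30) = 21.5102°
wrap1 = π − 2β = 136.9796°
wrap2 = π + 2β = 223.0204°

wrap2=223.02_deg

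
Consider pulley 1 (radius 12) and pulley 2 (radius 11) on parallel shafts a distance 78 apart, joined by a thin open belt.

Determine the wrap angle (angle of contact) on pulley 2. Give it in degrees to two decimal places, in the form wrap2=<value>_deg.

open belt: β = asin((r2−r1)/C) = asin(-1/78) = -0.7346°
wrap1 = π − 2β = 181.4692°
wrap2 = π + 2β = 178.5308°

wrap2=178.53_deg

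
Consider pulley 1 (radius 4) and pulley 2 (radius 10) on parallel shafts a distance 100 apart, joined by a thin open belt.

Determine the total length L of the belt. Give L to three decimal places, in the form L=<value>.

L=244.342

open belt: β = asin((r2−r1)/C) = asin(6/100) = 3.4398°
wrap1 = π − 2β = 173.1204°
wrap2 = π + 2β = 186.8796°
tangent length = C·cosβ = 99.8198
L = r1·wrap1 + r2·wrap2 + 2·C·cosβ = 4·3.0215 + 10·3.2617 + 2·99.8198 = 244.3424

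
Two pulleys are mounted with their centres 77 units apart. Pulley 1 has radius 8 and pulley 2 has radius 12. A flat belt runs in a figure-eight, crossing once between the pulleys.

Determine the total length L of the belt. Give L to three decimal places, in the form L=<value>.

L=222.056

crossed belt: β = asin((r1+r2)/C) = asin(20/77) = 15.0547°
wrap1 = wrap2 = π + 2β = 210.1093°
tangent length = C·cosβ = 74.3572
L = (r1+r2)·wrap + 2·C·cosβ = 20·3.6671 + 2·74.3572 = 222.0565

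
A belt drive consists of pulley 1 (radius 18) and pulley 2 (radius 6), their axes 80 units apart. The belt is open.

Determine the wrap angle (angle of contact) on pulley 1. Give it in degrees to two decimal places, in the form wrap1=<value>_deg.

open belt: β = asin((r2−r1)/C) = asin(-12/80) = -8.6269°
wrap1 = π − 2β = 197.2539°
wrap2 = π + 2β = 162.7461°

wrap1=197.25_deg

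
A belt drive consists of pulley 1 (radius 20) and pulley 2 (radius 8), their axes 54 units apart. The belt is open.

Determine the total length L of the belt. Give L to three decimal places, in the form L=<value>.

open belt: β = asin((r2−r1)/C) = asin(-12/54) = -12.8396°
wrap1 = π − 2β = 205.6792°
wrap2 = π + 2β = 154.3208°
tangent length = C·cosβ = 52.6498
L = r1·wrap1 + r2·wrap2 + 2·C·cosβ = 20·3.5898 + 8·2.6934 + 2·52.6498 = 198.6424

L=198.642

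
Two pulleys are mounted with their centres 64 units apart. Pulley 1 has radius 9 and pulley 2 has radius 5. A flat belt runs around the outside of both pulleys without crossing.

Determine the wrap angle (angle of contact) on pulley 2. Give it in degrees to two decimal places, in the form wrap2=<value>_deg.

wrap2=172.83_deg

open belt: β = asin((r2−r1)/C) = asin(-4/64) = -3.5833°
wrap1 = π − 2β = 187.1666°
wrap2 = π + 2β = 172.8334°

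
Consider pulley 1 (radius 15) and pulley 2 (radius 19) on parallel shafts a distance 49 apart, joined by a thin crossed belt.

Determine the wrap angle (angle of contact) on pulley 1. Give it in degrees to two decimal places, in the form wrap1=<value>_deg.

wrap1=267.88_deg

crossed belt: β = asin((r1+r2)/C) = asin(34/49) = 43.9378°
wrap1 = wrap2 = π + 2β = 267.8757°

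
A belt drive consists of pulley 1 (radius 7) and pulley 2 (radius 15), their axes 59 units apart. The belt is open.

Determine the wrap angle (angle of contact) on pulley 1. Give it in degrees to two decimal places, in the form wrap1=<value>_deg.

open belt: β = asin((r2−r1)/C) = asin(8/59) = 7.7929°
wrap1 = π − 2β = 164.4142°
wrap2 = π + 2β = 195.5858°

wrap1=164.41_deg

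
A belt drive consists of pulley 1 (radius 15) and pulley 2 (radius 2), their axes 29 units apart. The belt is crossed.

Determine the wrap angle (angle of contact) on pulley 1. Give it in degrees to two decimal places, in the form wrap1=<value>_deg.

wrap1=251.78_deg

crossed belt: β = asin((r1+r2)/C) = asin(17/29) = 35.8883°
wrap1 = wrap2 = π + 2β = 251.7766°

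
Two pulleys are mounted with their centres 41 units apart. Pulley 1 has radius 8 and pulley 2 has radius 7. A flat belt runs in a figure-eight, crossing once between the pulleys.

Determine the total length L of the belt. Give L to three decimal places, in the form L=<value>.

crossed belt: β = asin((r1+r2)/C) = asin(15/41) = 21.4601°
wrap1 = wrap2 = π + 2β = 222.9203°
tangent length = C·cosβ = 38.1576
L = (r1+r2)·wrap + 2·C·cosβ = 15·3.8907 + 2·38.1576 = 134.6755

L=134.676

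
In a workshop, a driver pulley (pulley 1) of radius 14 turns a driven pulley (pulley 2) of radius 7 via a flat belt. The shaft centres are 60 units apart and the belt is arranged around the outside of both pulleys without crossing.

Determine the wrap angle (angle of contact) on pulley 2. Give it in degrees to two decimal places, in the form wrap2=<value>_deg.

wrap2=166.60_deg

open belt: β = asin((r2−r1)/C) = asin(-7/60) = -6.6998°
wrap1 = π − 2β = 193.3995°
wrap2 = π + 2β = 166.6005°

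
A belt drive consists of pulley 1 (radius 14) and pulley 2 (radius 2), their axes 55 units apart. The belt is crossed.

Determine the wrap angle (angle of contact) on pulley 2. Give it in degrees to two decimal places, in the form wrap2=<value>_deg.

wrap2=213.82_deg

crossed belt: β = asin((r1+r2)/C) = asin(16/55) = 16.9124°
wrap1 = wrap2 = π + 2β = 213.8248°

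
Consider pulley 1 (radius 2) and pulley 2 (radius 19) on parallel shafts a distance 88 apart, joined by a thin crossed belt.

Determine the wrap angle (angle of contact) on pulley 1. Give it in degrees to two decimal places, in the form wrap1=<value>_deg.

crossed belt: β = asin((r1+r2)/C) = asin(21/88) = 13.8061°
wrap1 = wrap2 = π + 2β = 207.6121°

wrap1=207.61_deg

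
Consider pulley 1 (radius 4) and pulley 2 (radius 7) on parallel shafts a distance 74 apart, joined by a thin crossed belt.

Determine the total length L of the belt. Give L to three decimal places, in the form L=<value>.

crossed belt: β = asin((r1+r2)/C) = asin(11/74) = 8.5486°
wrap1 = wrap2 = π + 2β = 197.0972°
tangent length = C·cosβ = 73.1779
L = (r1+r2)·wrap + 2·C·cosβ = 11·3.4400 + 2·73.1779 = 184.1957

L=184.196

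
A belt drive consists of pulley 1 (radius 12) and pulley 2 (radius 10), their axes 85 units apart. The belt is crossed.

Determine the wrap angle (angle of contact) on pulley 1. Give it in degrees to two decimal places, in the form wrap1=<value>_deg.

wrap1=210.00_deg

crossed belt: β = asin((r1+r2)/C) = asin(22/85) = 15.0003°
wrap1 = wrap2 = π + 2β = 210.0005°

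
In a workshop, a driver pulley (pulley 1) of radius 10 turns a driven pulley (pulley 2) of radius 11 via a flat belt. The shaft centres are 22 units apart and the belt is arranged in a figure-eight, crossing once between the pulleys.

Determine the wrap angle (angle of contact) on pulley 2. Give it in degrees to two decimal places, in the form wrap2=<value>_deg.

crossed belt: β = asin((r1+r2)/C) = asin(21/22) = 72.6586°
wrap1 = wrap2 = π + 2β = 325.3171°

wrap2=325.32_deg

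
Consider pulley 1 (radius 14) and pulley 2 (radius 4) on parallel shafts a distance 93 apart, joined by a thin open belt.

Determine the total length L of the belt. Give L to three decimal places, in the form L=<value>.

open belt: β = asin((r2−r1)/C) = asin(-10/93) = -6.1728°
wrap1 = π − 2β = 192.3455°
wrap2 = π + 2β = 167.6545°
tangent length = C·cosβ = 92.4608
L = r1·wrap1 + r2·wrap2 + 2·C·cosβ = 14·3.3571 + 4·2.9261 + 2·92.4608 = 243.6250

L=243.625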